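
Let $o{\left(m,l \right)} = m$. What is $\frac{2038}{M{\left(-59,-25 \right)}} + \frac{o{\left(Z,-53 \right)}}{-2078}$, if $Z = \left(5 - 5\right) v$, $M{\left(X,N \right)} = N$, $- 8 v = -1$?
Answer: $- \frac{2038}{25} \approx -81.52$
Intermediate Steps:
$v = \frac{1}{8}$ ($v = \left(- \frac{1}{8}\right) \left(-1\right) = \frac{1}{8} \approx 0.125$)
$Z = 0$ ($Z = \left(5 - 5\right) \frac{1}{8} = 0 \cdot \frac{1}{8} = 0$)
$\frac{2038}{M{\left(-59,-25 \right)}} + \frac{o{\left(Z,-53 \right)}}{-2078} = \frac{2038}{-25} + \frac{0}{-2078} = 2038 \left(- \frac{1}{25}\right) + 0 \left(- \frac{1}{2078}\right) = - \frac{2038}{25} + 0 = - \frac{2038}{25}$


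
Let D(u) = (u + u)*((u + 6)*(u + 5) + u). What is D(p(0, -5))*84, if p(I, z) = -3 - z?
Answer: 19488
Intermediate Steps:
D(u) = 2*u*(u + (5 + u)*(6 + u)) (D(u) = (2*u)*((6 + u)*(5 + u) + u) = (2*u)*((5 + u)*(6 + u) + u) = (2*u)*(u + (5 + u)*(6 + u)) = 2*u*(u + (5 + u)*(6 + u)))
D(p(0, -5))*84 = (2*(-3 - 1*(-5))*(30 + (-3 - 1*(-5))² + 12*(-3 - 1*(-5))))*84 = (2*(-3 + 5)*(30 + (-3 + 5)² + 12*(-3 + 5)))*84 = (2*2*(30 + 2² + 12*2))*84 = (2*2*(30 + 4 + 24))*84 = (2*2*58)*84 = 232*84 = 19488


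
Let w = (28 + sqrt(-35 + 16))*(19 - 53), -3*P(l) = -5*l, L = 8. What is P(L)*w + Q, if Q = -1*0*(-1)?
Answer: -38080/3 - 1360*I*sqrt(19)/3 ≈ -12693.0 - 1976.0*I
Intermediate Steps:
Q = 0 (Q = 0*(-1) = 0)
P(l) = 5*l/3 (P(l) = -(-5)*l/3 = 5*l/3)
w = -952 - 34*I*sqrt(19) (w = (28 + sqrt(-19))*(-34) = (28 + I*sqrt(19))*(-34) = -952 - 34*I*sqrt(19) ≈ -952.0 - 148.2*I)
P(L)*w + Q = ((5/3)*8)*(-952 - 34*I*sqrt(19)) + 0 = 40*(-952 - 34*I*sqrt(19))/3 + 0 = (-38080/3 - 1360*I*sqrt(19)/3) + 0 = -38080/3 - 1360*I*sqrt(19)/3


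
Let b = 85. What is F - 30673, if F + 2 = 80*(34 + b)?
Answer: -21155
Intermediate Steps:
F = 9518 (F = -2 + 80*(34 + 85) = -2 + 80*119 = -2 + 9520 = 9518)
F - 30673 = 9518 - 30673 = -21155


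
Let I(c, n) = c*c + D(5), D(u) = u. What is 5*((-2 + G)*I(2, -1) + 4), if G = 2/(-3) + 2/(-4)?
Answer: -245/2 ≈ -122.50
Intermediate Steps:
G = -7/6 (G = 2*(-1/3) + 2*(-1/4) = -2/3 - 1/2 = -7/6 ≈ -1.1667)
I(c, n) = 5 + c**2 (I(c, n) = c*c + 5 = c**2 + 5 = 5 + c**2)
5*((-2 + G)*I(2, -1) + 4) = 5*((-2 - 7/6)*(5 + 2**2) + 4) = 5*(-19*(5 + 4)/6 + 4) = 5*(-19/6*9 + 4) = 5*(-57/2 + 4) = 5*(-49/2) = -245/2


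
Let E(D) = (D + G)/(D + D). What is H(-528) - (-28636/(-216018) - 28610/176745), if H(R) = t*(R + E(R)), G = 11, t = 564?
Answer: -3029116042554593/10181360376 ≈ -2.9752e+5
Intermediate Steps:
E(D) = (11 + D)/(2*D) (E(D) = (D + 11)/(D + D) = (11 + D)/((2*D)) = (11 + D)*(1/(2*D)) = (11 + D)/(2*D))
H(R) = 564*R + 282*(11 + R)/R (H(R) = 564*(R + (11 + R)/(2*R)) = 564*R + 282*(11 + R)/R)
H(-528) - (-28636/(-216018) - 28610/176745) = (282 + 564*(-528) + 3102/(-528)) - (-28636/(-216018) - 28610/176745) = (282 - 297792 + 3102*(-1/528)) - (-28636*(-1/216018) - 28610*1/176745) = (282 - 297792 - 47/8) - (14318/108009 - 5722/35349) = -2380127/8 - 1*(-37300172/1272670047) = -2380127/8 + 37300172/1272670047 = -3029116042554593/10181360376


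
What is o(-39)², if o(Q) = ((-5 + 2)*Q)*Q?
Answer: 20820969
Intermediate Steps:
o(Q) = -3*Q² (o(Q) = (-3*Q)*Q = -3*Q²)
o(-39)² = (-3*(-39)²)² = (-3*1521)² = (-4563)² = 20820969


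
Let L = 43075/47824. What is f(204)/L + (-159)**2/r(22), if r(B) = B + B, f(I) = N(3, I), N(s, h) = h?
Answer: 1518247299/1895300 ≈ 801.06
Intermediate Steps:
L = 43075/47824 (L = 43075*(1/47824) = 43075/47824 ≈ 0.90070)
f(I) = I
r(B) = 2*B
f(204)/L + (-159)**2/r(22) = 204/(43075/47824) + (-159)**2/((2*22)) = 204*(47824/43075) + 25281/44 = 9756096/43075 + 25281*(1/44) = 9756096/43075 + 25281/44 = 1518247299/1895300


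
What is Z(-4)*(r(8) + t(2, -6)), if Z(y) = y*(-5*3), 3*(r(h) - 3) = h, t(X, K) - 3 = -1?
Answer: 460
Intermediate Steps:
t(X, K) = 2 (t(X, K) = 3 - 1 = 2)
r(h) = 3 + h/3
Z(y) = -15*y (Z(y) = y*(-15) = -15*y)
Z(-4)*(r(8) + t(2, -6)) = (-15*(-4))*((3 + (⅓)*8) + 2) = 60*((3 + 8/3) + 2) = 60*(17/3 + 2) = 60*(23/3) = 460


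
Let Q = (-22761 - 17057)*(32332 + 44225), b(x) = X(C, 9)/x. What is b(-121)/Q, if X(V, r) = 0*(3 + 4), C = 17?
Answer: 0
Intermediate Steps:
X(V, r) = 0 (X(V, r) = 0*7 = 0)
b(x) = 0 (b(x) = 0/x = 0)
Q = -3048346626 (Q = -39818*76557 = -3048346626)
b(-121)/Q = 0/(-3048346626) = 0*(-1/3048346626) = 0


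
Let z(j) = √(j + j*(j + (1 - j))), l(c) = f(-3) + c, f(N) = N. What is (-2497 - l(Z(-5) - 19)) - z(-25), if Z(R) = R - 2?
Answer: -2468 - 5*I*√2 ≈ -2468.0 - 7.0711*I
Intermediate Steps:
Z(R) = -2 + R
l(c) = -3 + c
z(j) = √2*√j (z(j) = √(j + j*1) = √(j + j) = √(2*j) = √2*√j)
(-2497 - l(Z(-5) - 19)) - z(-25) = (-2497 - (-3 + ((-2 - 5) - 19))) - √2*√(-25) = (-2497 - (-3 + (-7 - 19))) - √2*5*I = (-2497 - (-3 - 26)) - 5*I*√2 = (-2497 - 1*(-29)) - 5*I*√2 = (-2497 + 29) - 5*I*√2 = -2468 - 5*I*√2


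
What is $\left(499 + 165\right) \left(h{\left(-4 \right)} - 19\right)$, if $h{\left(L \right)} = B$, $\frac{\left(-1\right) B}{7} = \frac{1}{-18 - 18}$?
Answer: $- \frac{112382}{9} \approx -12487.0$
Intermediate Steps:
$B = \frac{7}{36}$ ($B = - \frac{7}{-18 - 18} = - \frac{7}{-36} = \left(-7\right) \left(- \frac{1}{36}\right) = \frac{7}{36} \approx 0.19444$)
$h{\left(L \right)} = \frac{7}{36}$
$\left(499 + 165\right) \left(h{\left(-4 \right)} - 19\right) = \left(499 + 165\right) \left(\frac{7}{36} - 19\right) = 664 \left(- \frac{677}{36}\right) = - \frac{112382}{9}$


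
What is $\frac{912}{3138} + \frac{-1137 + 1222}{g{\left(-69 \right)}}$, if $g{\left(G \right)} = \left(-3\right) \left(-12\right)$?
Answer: $\frac{49927}{18828} \approx 2.6517$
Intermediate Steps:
$g{\left(G \right)} = 36$
$\frac{912}{3138} + \frac{-1137 + 1222}{g{\left(-69 \right)}} = \frac{912}{3138} + \frac{-1137 + 1222}{36} = 912 \cdot \frac{1}{3138} + 85 \cdot \frac{1}{36} = \frac{152}{523} + \frac{85}{36} = \frac{49927}{18828}$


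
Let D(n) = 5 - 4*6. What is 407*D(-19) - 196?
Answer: -7929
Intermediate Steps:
D(n) = -19 (D(n) = 5 - 24 = -19)
407*D(-19) - 196 = 407*(-19) - 196 = -7733 - 196 = -7929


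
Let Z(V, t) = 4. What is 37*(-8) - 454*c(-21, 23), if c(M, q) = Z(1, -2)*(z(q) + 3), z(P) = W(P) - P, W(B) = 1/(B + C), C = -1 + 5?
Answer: 970832/27 ≈ 35957.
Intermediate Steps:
C = 4
W(B) = 1/(4 + B) (W(B) = 1/(B + 4) = 1/(4 + B))
z(P) = 1/(4 + P) - P
c(M, q) = 12 + 4*(1 - q*(4 + q))/(4 + q) (c(M, q) = 4*((1 - q*(4 + q))/(4 + q) + 3) = 4*(3 + (1 - q*(4 + q))/(4 + q)) = 12 + 4*(1 - q*(4 + q))/(4 + q))
37*(-8) - 454*c(-21, 23) = 37*(-8) - 1816*(1 + (3 - 1*23)*(4 + 23))/(4 + 23) = -296 - 1816*(1 + (3 - 23)*27)/27 = -296 - 1816*(1 - 20*27)/27 = -296 - 1816*(1 - 540)/27 = -296 - 1816*(-539)/27 = -296 - 454*(-2156/27) = -296 + 978824/27 = 970832/27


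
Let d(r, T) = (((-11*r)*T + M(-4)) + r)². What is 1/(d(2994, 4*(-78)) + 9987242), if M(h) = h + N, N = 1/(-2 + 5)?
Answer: 9/950809340573203 ≈ 9.4656e-15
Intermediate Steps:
N = ⅓ (N = 1/3 = ⅓ ≈ 0.33333)
M(h) = ⅓ + h (M(h) = h + ⅓ = ⅓ + h)
d(r, T) = (-11/3 + r - 11*T*r)² (d(r, T) = (((-11*r)*T + (⅓ - 4)) + r)² = ((-11*T*r - 11/3) + r)² = ((-11/3 - 11*T*r) + r)² = (-11/3 + r - 11*T*r)²)
1/(d(2994, 4*(-78)) + 9987242) = 1/((-11 + 3*2994 - 33*4*(-78)*2994)²/9 + 9987242) = 1/((-11 + 8982 - 33*(-312)*2994)²/9 + 9987242) = 1/((-11 + 8982 + 30826224)²/9 + 9987242) = 1/((⅑)*30835195² + 9987242) = 1/((⅑)*950809250688025 + 9987242) = 1/(950809250688025/9 + 9987242) = 1/(950809340573203/9) = 9/950809340573203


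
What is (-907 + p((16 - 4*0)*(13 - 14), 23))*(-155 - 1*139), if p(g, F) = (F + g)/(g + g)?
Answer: 4267557/16 ≈ 2.6672e+5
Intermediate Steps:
p(g, F) = (F + g)/(2*g) (p(g, F) = (F + g)/((2*g)) = (F + g)*(1/(2*g)) = (F + g)/(2*g))
(-907 + p((16 - 4*0)*(13 - 14), 23))*(-155 - 1*139) = (-907 + (23 + (16 - 4*0)*(13 - 14))/(2*(((16 - 4*0)*(13 - 14)))))*(-155 - 1*139) = (-907 + (23 + (16 + 0)*(-1))/(2*(((16 + 0)*(-1)))))*(-155 - 139) = (-907 + (23 + 16*(-1))/(2*((16*(-1)))))*(-294) = (-907 + (½)*(23 - 16)/(-16))*(-294) = (-907 + (½)*(-1/16)*7)*(-294) = (-907 - 7/32)*(-294) = -29031/32*(-294) = 4267557/16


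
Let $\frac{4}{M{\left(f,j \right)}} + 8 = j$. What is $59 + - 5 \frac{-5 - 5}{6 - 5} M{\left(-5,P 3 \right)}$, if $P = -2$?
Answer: $\frac{313}{7} \approx 44.714$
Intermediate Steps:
$M{\left(f,j \right)} = \frac{4}{-8 + j}$
$59 + - 5 \frac{-5 - 5}{6 - 5} M{\left(-5,P 3 \right)} = 59 + - 5 \frac{-5 - 5}{6 - 5} \frac{4}{-8 - 6} = 59 + - 5 \left(- \frac{10}{1}\right) \frac{4}{-8 - 6} = 59 + - 5 \left(\left(-10\right) 1\right) \frac{4}{-14} = 59 + \left(-5\right) \left(-10\right) 4 \left(- \frac{1}{14}\right) = 59 + 50 \left(- \frac{2}{7}\right) = 59 - \frac{100}{7} = \frac{313}{7}$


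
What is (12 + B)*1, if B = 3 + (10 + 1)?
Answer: 26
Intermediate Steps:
B = 14 (B = 3 + 11 = 14)
(12 + B)*1 = (12 + 14)*1 = 26*1 = 26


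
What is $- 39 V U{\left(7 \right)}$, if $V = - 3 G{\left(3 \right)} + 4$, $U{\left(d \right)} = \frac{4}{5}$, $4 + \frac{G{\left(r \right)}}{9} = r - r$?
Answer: $- \frac{17472}{5} \approx -3494.4$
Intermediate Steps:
$G{\left(r \right)} = -36$ ($G{\left(r \right)} = -36 + 9 \left(r - r\right) = -36 + 9 \cdot 0 = -36 + 0 = -36$)
$U{\left(d \right)} = \frac{4}{5}$ ($U{\left(d \right)} = 4 \cdot \frac{1}{5} = \frac{4}{5}$)
$V = 112$ ($V = \left(-3\right) \left(-36\right) + 4 = 108 + 4 = 112$)
$- 39 V U{\left(7 \right)} = \left(-39\right) 112 \cdot \frac{4}{5} = \left(-4368\right) \frac{4}{5} = - \frac{17472}{5}$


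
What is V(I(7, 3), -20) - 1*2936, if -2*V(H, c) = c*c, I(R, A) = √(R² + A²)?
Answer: -3136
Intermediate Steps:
I(R, A) = √(A² + R²)
V(H, c) = -c²/2 (V(H, c) = -c*c/2 = -c²/2)
V(I(7, 3), -20) - 1*2936 = -½*(-20)² - 1*2936 = -½*400 - 2936 = -200 - 2936 = -3136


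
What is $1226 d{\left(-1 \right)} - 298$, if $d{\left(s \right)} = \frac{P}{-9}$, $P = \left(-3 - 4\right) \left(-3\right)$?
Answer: $- \frac{9476}{3} \approx -3158.7$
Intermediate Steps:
$P = 21$ ($P = \left(-7\right) \left(-3\right) = 21$)
$d{\left(s \right)} = - \frac{7}{3}$ ($d{\left(s \right)} = \frac{21}{-9} = 21 \left(- \frac{1}{9}\right) = - \frac{7}{3}$)
$1226 d{\left(-1 \right)} - 298 = 1226 \left(- \frac{7}{3}\right) - 298 = - \frac{8582}{3} - 298 = - \frac{9476}{3}$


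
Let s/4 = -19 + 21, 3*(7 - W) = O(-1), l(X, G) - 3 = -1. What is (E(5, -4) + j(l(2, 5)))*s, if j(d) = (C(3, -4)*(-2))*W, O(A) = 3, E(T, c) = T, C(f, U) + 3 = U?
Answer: 712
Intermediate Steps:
C(f, U) = -3 + U
l(X, G) = 2 (l(X, G) = 3 - 1 = 2)
W = 6 (W = 7 - 1/3*3 = 7 - 1 = 6)
s = 8 (s = 4*(-19 + 21) = 4*2 = 8)
j(d) = 84 (j(d) = ((-3 - 4)*(-2))*6 = -7*(-2)*6 = 14*6 = 84)
(E(5, -4) + j(l(2, 5)))*s = (5 + 84)*8 = 89*8 = 712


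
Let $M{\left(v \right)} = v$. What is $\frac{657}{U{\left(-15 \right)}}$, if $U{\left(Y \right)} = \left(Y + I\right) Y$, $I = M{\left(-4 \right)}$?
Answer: $\frac{219}{95} \approx 2.3053$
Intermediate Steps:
$I = -4$
$U{\left(Y \right)} = Y \left(-4 + Y\right)$ ($U{\left(Y \right)} = \left(Y - 4\right) Y = \left(-4 + Y\right) Y = Y \left(-4 + Y\right)$)
$\frac{657}{U{\left(-15 \right)}} = \frac{657}{\left(-15\right) \left(-4 - 15\right)} = \frac{657}{\left(-15\right) \left(-19\right)} = \frac{657}{285} = 657 \cdot \frac{1}{285} = \frac{219}{95}$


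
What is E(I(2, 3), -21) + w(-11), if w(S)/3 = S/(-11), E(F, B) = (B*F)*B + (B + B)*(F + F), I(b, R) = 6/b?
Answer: 1074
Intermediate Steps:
E(F, B) = F*B² + 4*B*F (E(F, B) = F*B² + (2*B)*(2*F) = F*B² + 4*B*F)
w(S) = -3*S/11 (w(S) = 3*(S/(-11)) = 3*(S*(-1/11)) = 3*(-S/11) = -3*S/11)
E(I(2, 3), -21) + w(-11) = -21*6/2*(4 - 21) - 3/11*(-11) = -21*6*(½)*(-17) + 3 = -21*3*(-17) + 3 = 1071 + 3 = 1074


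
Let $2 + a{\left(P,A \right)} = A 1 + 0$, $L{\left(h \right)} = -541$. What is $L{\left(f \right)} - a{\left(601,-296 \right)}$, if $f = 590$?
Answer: $-243$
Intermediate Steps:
$a{\left(P,A \right)} = -2 + A$ ($a{\left(P,A \right)} = -2 + \left(A 1 + 0\right) = -2 + \left(A + 0\right) = -2 + A$)
$L{\left(f \right)} - a{\left(601,-296 \right)} = -541 - \left(-2 - 296\right) = -541 - -298 = -541 + 298 = -243$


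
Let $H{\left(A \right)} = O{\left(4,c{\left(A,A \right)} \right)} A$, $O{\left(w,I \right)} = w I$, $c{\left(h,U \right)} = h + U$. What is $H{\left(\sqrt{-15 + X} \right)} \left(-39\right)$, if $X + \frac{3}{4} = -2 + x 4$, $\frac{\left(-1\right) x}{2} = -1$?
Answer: $3042$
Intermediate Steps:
$x = 2$ ($x = \left(-2\right) \left(-1\right) = 2$)
$c{\left(h,U \right)} = U + h$
$X = \frac{21}{4}$ ($X = - \frac{3}{4} + \left(-2 + 2 \cdot 4\right) = - \frac{3}{4} + \left(-2 + 8\right) = - \frac{3}{4} + 6 = \frac{21}{4} \approx 5.25$)
$O{\left(w,I \right)} = I w$
$H{\left(A \right)} = 8 A^{2}$ ($H{\left(A \right)} = \left(A + A\right) 4 A = 2 A 4 A = 8 A A = 8 A^{2}$)
$H{\left(\sqrt{-15 + X} \right)} \left(-39\right) = 8 \left(\sqrt{-15 + \frac{21}{4}}\right)^{2} \left(-39\right) = 8 \left(\sqrt{- \frac{39}{4}}\right)^{2} \left(-39\right) = 8 \left(\frac{i \sqrt{39}}{2}\right)^{2} \left(-39\right) = 8 \left(- \frac{39}{4}\right) \left(-39\right) = \left(-78\right) \left(-39\right) = 3042$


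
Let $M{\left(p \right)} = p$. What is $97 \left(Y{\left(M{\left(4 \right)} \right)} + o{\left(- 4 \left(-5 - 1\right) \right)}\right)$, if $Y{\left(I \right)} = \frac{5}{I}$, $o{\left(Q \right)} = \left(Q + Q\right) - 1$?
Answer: $\frac{18721}{4} \approx 4680.3$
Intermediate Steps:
$o{\left(Q \right)} = -1 + 2 Q$ ($o{\left(Q \right)} = 2 Q - 1 = -1 + 2 Q$)
$97 \left(Y{\left(M{\left(4 \right)} \right)} + o{\left(- 4 \left(-5 - 1\right) \right)}\right) = 97 \left(\frac{5}{4} - \left(1 - 2 \left(- 4 \left(-5 - 1\right)\right)\right)\right) = 97 \left(5 \cdot \frac{1}{4} - \left(1 - 2 \left(\left(-4\right) \left(-6\right)\right)\right)\right) = 97 \left(\frac{5}{4} + \left(-1 + 2 \cdot 24\right)\right) = 97 \left(\frac{5}{4} + \left(-1 + 48\right)\right) = 97 \left(\frac{5}{4} + 47\right) = 97 \cdot \frac{193}{4} = \frac{18721}{4}$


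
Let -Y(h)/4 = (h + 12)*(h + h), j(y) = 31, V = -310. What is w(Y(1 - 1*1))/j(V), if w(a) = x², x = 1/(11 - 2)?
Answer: 1/2511 ≈ 0.00039825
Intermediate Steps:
Y(h) = -8*h*(12 + h) (Y(h) = -4*(h + 12)*(h + h) = -4*(12 + h)*2*h = -8*h*(12 + h))
x = ⅑ (x = 1/9 = ⅑ ≈ 0.11111)
w(a) = 1/81 (w(a) = (⅑)² = 1/81)
w(Y(1 - 1*1))/j(V) = (1/81)/31 = (1/81)*(1/31) = 1/2511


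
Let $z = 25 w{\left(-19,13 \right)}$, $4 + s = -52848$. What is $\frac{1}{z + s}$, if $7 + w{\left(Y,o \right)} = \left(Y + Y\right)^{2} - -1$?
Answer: $- \frac{1}{16902} \approx -5.9165 \cdot 10^{-5}$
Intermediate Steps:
$s = -52852$ ($s = -4 - 52848 = -52852$)
$w{\left(Y,o \right)} = -6 + 4 Y^{2}$ ($w{\left(Y,o \right)} = -7 + \left(\left(Y + Y\right)^{2} - -1\right) = -7 + \left(\left(2 Y\right)^{2} + 1\right) = -7 + \left(4 Y^{2} + 1\right) = -7 + \left(1 + 4 Y^{2}\right) = -6 + 4 Y^{2}$)
$z = 35950$ ($z = 25 \left(-6 + 4 \left(-19\right)^{2}\right) = 25 \left(-6 + 4 \cdot 361\right) = 25 \left(-6 + 1444\right) = 25 \cdot 1438 = 35950$)
$\frac{1}{z + s} = \frac{1}{35950 - 52852} = \frac{1}{-16902} = - \frac{1}{16902}$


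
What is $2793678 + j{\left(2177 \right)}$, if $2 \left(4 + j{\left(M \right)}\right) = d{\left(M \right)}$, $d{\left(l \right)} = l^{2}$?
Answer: $\frac{10326677}{2} \approx 5.1633 \cdot 10^{6}$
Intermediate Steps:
$j{\left(M \right)} = -4 + \frac{M^{2}}{2}$
$2793678 + j{\left(2177 \right)} = 2793678 - \left(4 - \frac{2177^{2}}{2}\right) = 2793678 + \left(-4 + \frac{1}{2} \cdot 4739329\right) = 2793678 + \left(-4 + \frac{4739329}{2}\right) = 2793678 + \frac{4739321}{2} = \frac{10326677}{2}$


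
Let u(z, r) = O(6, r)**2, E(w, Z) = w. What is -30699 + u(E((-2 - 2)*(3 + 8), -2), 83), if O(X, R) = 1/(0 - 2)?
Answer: -122795/4 ≈ -30699.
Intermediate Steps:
O(X, R) = -1/2 (O(X, R) = 1/(-2) = -1/2)
u(z, r) = 1/4 (u(z, r) = (-1/2)**2 = 1/4)
-30699 + u(E((-2 - 2)*(3 + 8), -2), 83) = -30699 + 1/4 = -122795/4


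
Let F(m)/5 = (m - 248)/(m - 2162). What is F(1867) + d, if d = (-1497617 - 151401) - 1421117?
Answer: -181139584/59 ≈ -3.0702e+6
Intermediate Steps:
F(m) = 5*(-248 + m)/(-2162 + m) (F(m) = 5*((m - 248)/(m - 2162)) = 5*((-248 + m)/(-2162 + m)) = 5*(-248 + m)/(-2162 + m))
d = -3070135 (d = -1649018 - 1421117 = -3070135)
F(1867) + d = 5*(-248 + 1867)/(-2162 + 1867) - 3070135 = 5*1619/(-295) - 3070135 = 5*(-1/295)*1619 - 3070135 = -1619/59 - 3070135 = -181139584/59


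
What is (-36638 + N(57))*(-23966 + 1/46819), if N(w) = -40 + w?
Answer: 41091111347013/46819 ≈ 8.7766e+8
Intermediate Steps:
(-36638 + N(57))*(-23966 + 1/46819) = (-36638 + (-40 + 57))*(-23966 + 1/46819) = (-36638 + 17)*(-23966 + 1/46819) = -36621*(-1122064153/46819) = 41091111347013/46819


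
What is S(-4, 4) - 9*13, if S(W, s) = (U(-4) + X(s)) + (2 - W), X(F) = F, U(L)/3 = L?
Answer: -119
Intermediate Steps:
U(L) = 3*L
S(W, s) = -10 + s - W (S(W, s) = (3*(-4) + s) + (2 - W) = (-12 + s) + (2 - W) = -10 + s - W)
S(-4, 4) - 9*13 = (-10 + 4 - 1*(-4)) - 9*13 = (-10 + 4 + 4) - 117 = -2 - 117 = -119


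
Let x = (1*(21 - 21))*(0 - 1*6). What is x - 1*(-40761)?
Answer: 40761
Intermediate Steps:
x = 0 (x = (1*0)*(0 - 6) = 0*(-6) = 0)
x - 1*(-40761) = 0 - 1*(-40761) = 0 + 40761 = 40761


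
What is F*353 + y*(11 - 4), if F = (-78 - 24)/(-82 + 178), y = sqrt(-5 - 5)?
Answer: -6001/16 + 7*I*sqrt(10) ≈ -375.06 + 22.136*I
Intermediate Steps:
y = I*sqrt(10) (y = sqrt(-10) = I*sqrt(10) ≈ 3.1623*I)
F = -17/16 (F = -102/96 = -102*1/96 = -17/16 ≈ -1.0625)
F*353 + y*(11 - 4) = -17/16*353 + (I*sqrt(10))*(11 - 4) = -6001/16 + (I*sqrt(10))*7 = -6001/16 + 7*I*sqrt(10)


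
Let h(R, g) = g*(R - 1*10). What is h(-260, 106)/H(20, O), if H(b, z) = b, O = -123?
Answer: -1431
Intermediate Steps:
h(R, g) = g*(-10 + R) (h(R, g) = g*(R - 10) = g*(-10 + R))
h(-260, 106)/H(20, O) = (106*(-10 - 260))/20 = (106*(-270))*(1/20) = -28620*1/20 = -1431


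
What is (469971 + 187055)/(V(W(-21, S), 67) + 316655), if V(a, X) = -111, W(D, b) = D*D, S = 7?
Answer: 328513/158272 ≈ 2.0756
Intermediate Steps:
W(D, b) = D**2
(469971 + 187055)/(V(W(-21, S), 67) + 316655) = (469971 + 187055)/(-111 + 316655) = 657026/316544 = 657026*(1/316544) = 328513/158272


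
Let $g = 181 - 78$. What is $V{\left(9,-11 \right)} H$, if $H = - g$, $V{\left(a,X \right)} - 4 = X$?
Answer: $721$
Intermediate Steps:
$V{\left(a,X \right)} = 4 + X$
$g = 103$ ($g = 181 - 78 = 103$)
$H = -103$ ($H = \left(-1\right) 103 = -103$)
$V{\left(9,-11 \right)} H = \left(4 - 11\right) \left(-103\right) = \left(-7\right) \left(-103\right) = 721$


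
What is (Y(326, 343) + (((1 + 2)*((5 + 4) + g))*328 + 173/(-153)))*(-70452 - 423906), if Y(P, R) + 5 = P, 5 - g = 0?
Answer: -355388693048/51 ≈ -6.9684e+9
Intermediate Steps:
g = 5 (g = 5 - 1*0 = 5 + 0 = 5)
Y(P, R) = -5 + P
(Y(326, 343) + (((1 + 2)*((5 + 4) + g))*328 + 173/(-153)))*(-70452 - 423906) = ((-5 + 326) + (((1 + 2)*((5 + 4) + 5))*328 + 173/(-153)))*(-70452 - 423906) = (321 + ((3*(9 + 5))*328 + 173*(-1/153)))*(-494358) = (321 + ((3*14)*328 - 173/153))*(-494358) = (321 + (42*328 - 173/153))*(-494358) = (321 + (13776 - 173/153))*(-494358) = (321 + 2107555/153)*(-494358) = (2156668/153)*(-494358) = -355388693048/51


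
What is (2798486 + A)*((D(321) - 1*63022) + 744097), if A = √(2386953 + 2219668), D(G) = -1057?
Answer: 1903020852748 + 680018*√4606621 ≈ 1.9045e+12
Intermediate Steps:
A = √4606621 ≈ 2146.3
(2798486 + A)*((D(321) - 1*63022) + 744097) = (2798486 + √4606621)*((-1057 - 1*63022) + 744097) = (2798486 + √4606621)*((-1057 - 63022) + 744097) = (2798486 + √4606621)*(-64079 + 744097) = (2798486 + √4606621)*680018 = 1903020852748 + 680018*√4606621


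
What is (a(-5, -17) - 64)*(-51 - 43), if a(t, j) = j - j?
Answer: 6016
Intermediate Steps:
a(t, j) = 0
(a(-5, -17) - 64)*(-51 - 43) = (0 - 64)*(-51 - 43) = -64*(-94) = 6016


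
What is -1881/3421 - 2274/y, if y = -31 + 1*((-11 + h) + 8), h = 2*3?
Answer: 351213/4354 ≈ 80.664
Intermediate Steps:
h = 6
y = -28 (y = -31 + 1*((-11 + 6) + 8) = -31 + 1*(-5 + 8) = -31 + 1*3 = -31 + 3 = -28)
-1881/3421 - 2274/y = -1881/3421 - 2274/(-28) = -1881*1/3421 - 2274*(-1/28) = -171/311 + 1137/14 = 351213/4354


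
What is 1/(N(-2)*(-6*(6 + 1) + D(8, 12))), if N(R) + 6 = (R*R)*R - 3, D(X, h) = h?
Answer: 1/510 ≈ 0.0019608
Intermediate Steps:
N(R) = -9 + R³ (N(R) = -6 + ((R*R)*R - 3) = -6 + (R²*R - 3) = -6 + (R³ - 3) = -6 + (-3 + R³) = -9 + R³)
1/(N(-2)*(-6*(6 + 1) + D(8, 12))) = 1/((-9 + (-2)³)*(-6*(6 + 1) + 12)) = 1/((-9 - 8)*(-6*7 + 12)) = 1/(-17*(-42 + 12)) = 1/(-17*(-30)) = 1/510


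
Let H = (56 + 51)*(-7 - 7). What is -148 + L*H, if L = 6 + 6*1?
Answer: -18124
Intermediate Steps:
H = -1498 (H = 107*(-14) = -1498)
L = 12 (L = 6 + 6 = 12)
-148 + L*H = -148 + 12*(-1498) = -148 - 17976 = -18124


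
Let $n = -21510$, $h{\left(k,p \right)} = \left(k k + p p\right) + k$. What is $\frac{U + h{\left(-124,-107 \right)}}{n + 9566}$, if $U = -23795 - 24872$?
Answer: $\frac{10983}{5972} \approx 1.8391$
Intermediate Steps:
$h{\left(k,p \right)} = k + k^{2} + p^{2}$ ($h{\left(k,p \right)} = \left(k^{2} + p^{2}\right) + k = k + k^{2} + p^{2}$)
$U = -48667$
$\frac{U + h{\left(-124,-107 \right)}}{n + 9566} = \frac{-48667 + \left(-124 + \left(-124\right)^{2} + \left(-107\right)^{2}\right)}{-21510 + 9566} = \frac{-48667 + \left(-124 + 15376 + 11449\right)}{-11944} = \left(-48667 + 26701\right) \left(- \frac{1}{11944}\right) = \left(-21966\right) \left(- \frac{1}{11944}\right) = \frac{10983}{5972}$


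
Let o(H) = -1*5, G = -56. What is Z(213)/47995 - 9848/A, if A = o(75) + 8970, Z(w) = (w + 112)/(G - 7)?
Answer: -5956032701/5421467205 ≈ -1.0986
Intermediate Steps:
Z(w) = -16/9 - w/63 (Z(w) = (w + 112)/(-56 - 7) = (112 + w)/(-63) = (112 + w)*(-1/63) = -16/9 - w/63)
o(H) = -5
A = 8965 (A = -5 + 8970 = 8965)
Z(213)/47995 - 9848/A = (-16/9 - 1/63*213)/47995 - 9848/8965 = (-16/9 - 71/21)*(1/47995) - 9848*1/8965 = -325/63*1/47995 - 9848/8965 = -65/604737 - 9848/8965 = -5956032701/5421467205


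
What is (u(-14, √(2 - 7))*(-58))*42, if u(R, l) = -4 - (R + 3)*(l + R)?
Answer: 384888 - 26796*I*√5 ≈ 3.8489e+5 - 59918.0*I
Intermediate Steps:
u(R, l) = -4 - (3 + R)*(R + l)
(u(-14, √(2 - 7))*(-58))*42 = ((-4 - 1*(-14)² - 3*(-14) - 3*√(2 - 7) - 1*(-14)*√(2 - 7))*(-58))*42 = ((-4 - 1*196 + 42 - 3*I*√5 - 1*(-14)*√(-5))*(-58))*42 = ((-4 - 196 + 42 - 3*I*√5 - 1*(-14)*I*√5)*(-58))*42 = ((-4 - 196 + 42 - 3*I*√5 + 14*I*√5)*(-58))*42 = ((-158 + 11*I*√5)*(-58))*42 = (9164 - 638*I*√5)*42 = 384888 - 26796*I*√5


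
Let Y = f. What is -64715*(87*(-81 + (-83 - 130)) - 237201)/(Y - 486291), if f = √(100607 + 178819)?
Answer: -551315984127909/15765243817 - 1133716199*√279426/15765243817 ≈ -35008.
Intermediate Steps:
f = √279426 ≈ 528.61
Y = √279426 ≈ 528.61
-64715*(87*(-81 + (-83 - 130)) - 237201)/(Y - 486291) = -64715*(87*(-81 + (-83 - 130)) - 237201)/(√279426 - 486291) = -64715*(87*(-81 - 213) - 237201)/(-486291 + √279426) = -64715*(87*(-294) - 237201)/(-486291 + √279426) = -64715*(-25578 - 237201)/(-486291 + √279426) = -64715*(-262779/(-486291 + √279426)) = -64715/(162097/87593 - √279426/262779)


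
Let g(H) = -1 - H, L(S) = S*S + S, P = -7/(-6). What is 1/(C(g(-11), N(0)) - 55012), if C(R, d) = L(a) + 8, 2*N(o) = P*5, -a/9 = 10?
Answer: -1/46994 ≈ -2.1279e-5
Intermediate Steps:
a = -90 (a = -9*10 = -90)
P = 7/6 (P = -7*(-⅙) = 7/6 ≈ 1.1667)
L(S) = S + S² (L(S) = S² + S = S + S²)
N(o) = 35/12 (N(o) = ((7/6)*5)/2 = (½)*(35/6) = 35/12)
C(R, d) = 8018 (C(R, d) = -90*(1 - 90) + 8 = -90*(-89) + 8 = 8010 + 8 = 8018)
1/(C(g(-11), N(0)) - 55012) = 1/(8018 - 55012) = 1/(-46994) = -1/46994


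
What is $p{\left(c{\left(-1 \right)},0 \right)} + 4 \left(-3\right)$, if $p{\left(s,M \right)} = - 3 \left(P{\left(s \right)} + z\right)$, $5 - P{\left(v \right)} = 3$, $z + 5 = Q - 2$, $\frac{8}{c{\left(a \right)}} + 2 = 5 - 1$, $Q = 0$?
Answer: $3$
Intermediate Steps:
$c{\left(a \right)} = 4$ ($c{\left(a \right)} = \frac{8}{-2 + \left(5 - 1\right)} = \frac{8}{-2 + 4} = \frac{8}{2} = 8 \cdot \frac{1}{2} = 4$)
$z = -7$ ($z = -5 + \left(0 - 2\right) = -5 - 2 = -7$)
$P{\left(v \right)} = 2$ ($P{\left(v \right)} = 5 - 3 = 2$)
$p{\left(s,M \right)} = 15$ ($p{\left(s,M \right)} = - 3 \left(2 - 7\right) = \left(-3\right) \left(-5\right) = 15$)
$p{\left(c{\left(-1 \right)},0 \right)} + 4 \left(-3\right) = 15 + 4 \left(-3\right) = 15 - 12 = 3$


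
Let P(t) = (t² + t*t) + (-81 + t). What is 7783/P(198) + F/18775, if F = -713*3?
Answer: -873566/58972275 ≈ -0.014813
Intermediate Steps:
P(t) = -81 + t + 2*t² (P(t) = (t² + t²) + (-81 + t) = 2*t² + (-81 + t) = -81 + t + 2*t²)
F = -2139
7783/P(198) + F/18775 = 7783/(-81 + 198 + 2*198²) - 2139/18775 = 7783/(-81 + 198 + 2*39204) - 2139*1/18775 = 7783/(-81 + 198 + 78408) - 2139/18775 = 7783/78525 - 2139/18775 = -873566/58972275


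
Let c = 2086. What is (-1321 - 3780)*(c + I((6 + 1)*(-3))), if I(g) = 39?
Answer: -10839625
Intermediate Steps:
(-1321 - 3780)*(c + I((6 + 1)*(-3))) = (-1321 - 3780)*(2086 + 39) = -5101*2125 = -10839625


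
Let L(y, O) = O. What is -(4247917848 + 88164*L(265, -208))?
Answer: -4229579736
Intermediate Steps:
-(4247917848 + 88164*L(265, -208)) = -88164/(1/(-208 + 48182)) = -88164/(1/47974) = -88164/1/47974 = -88164*47974 = -4229579736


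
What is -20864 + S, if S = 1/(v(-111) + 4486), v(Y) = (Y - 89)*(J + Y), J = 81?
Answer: -218779903/10486 ≈ -20864.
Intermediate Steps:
v(Y) = (-89 + Y)*(81 + Y) (v(Y) = (Y - 89)*(81 + Y) = (-89 + Y)*(81 + Y))
S = 1/10486 (S = 1/((-7209 + (-111)**2 - 8*(-111)) + 4486) = 1/((-7209 + 12321 + 888) + 4486) = 1/(6000 + 4486) = 1/10486 ≈ 9.5365e-5)
-20864 + S = -20864 + 1/10486 = -218779903/10486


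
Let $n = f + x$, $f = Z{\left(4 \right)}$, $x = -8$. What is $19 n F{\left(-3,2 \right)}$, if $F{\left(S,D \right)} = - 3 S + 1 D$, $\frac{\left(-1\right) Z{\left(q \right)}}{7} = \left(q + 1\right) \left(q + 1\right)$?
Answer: $-38247$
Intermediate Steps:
$Z{\left(q \right)} = - 7 \left(1 + q\right)^{2}$ ($Z{\left(q \right)} = - 7 \left(q + 1\right) \left(q + 1\right) = - 7 \left(1 + q\right) \left(1 + q\right) = - 7 \left(1 + q\right)^{2}$)
$f = -175$ ($f = - 7 \left(1 + 4\right)^{2} = - 7 \cdot 5^{2} = \left(-7\right) 25 = -175$)
$F{\left(S,D \right)} = D - 3 S$ ($F{\left(S,D \right)} = - 3 S + D = D - 3 S$)
$n = -183$ ($n = -175 - 8 = -183$)
$19 n F{\left(-3,2 \right)} = 19 \left(-183\right) \left(2 - -9\right) = - 3477 \left(2 + 9\right) = \left(-3477\right) 11 = -38247$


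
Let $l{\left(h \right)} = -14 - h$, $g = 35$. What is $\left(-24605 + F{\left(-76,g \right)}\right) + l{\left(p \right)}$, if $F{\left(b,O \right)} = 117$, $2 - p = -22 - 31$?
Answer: $-24557$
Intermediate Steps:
$p = 55$ ($p = 2 - \left(-22 - 31\right) = 2 - -53 = 2 + 53 = 55$)
$\left(-24605 + F{\left(-76,g \right)}\right) + l{\left(p \right)} = \left(-24605 + 117\right) - 69 = -24488 - 69 = -24557$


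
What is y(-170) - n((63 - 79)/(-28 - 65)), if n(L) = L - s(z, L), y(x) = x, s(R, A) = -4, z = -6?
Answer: -16198/93 ≈ -174.17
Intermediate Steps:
n(L) = 4 + L (n(L) = L - 1*(-4) = L + 4 = 4 + L)
y(-170) - n((63 - 79)/(-28 - 65)) = -170 - (4 + (63 - 79)/(-28 - 65)) = -170 - (4 - 16/(-93)) = -170 - (4 - 16*(-1/93)) = -170 - (4 + 16/93) = -170 - 1*388/93 = -170 - 388/93 = -16198/93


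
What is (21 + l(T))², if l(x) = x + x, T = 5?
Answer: 961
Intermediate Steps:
l(x) = 2*x
(21 + l(T))² = (21 + 2*5)² = (21 + 10)² = 31² = 961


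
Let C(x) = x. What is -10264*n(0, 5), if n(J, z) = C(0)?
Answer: 0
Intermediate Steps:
n(J, z) = 0
-10264*n(0, 5) = -10264*0 = 0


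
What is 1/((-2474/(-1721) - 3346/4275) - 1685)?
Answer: -7357275/12392190491 ≈ -0.00059370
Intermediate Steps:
1/((-2474/(-1721) - 3346/4275) - 1685) = 1/((-2474*(-1/1721) - 3346*1/4275) - 1685) = 1/((2474/1721 - 3346/4275) - 1685) = 1/(4817884/7357275 - 1685) = 1/(-12392190491/7357275) = -7357275/12392190491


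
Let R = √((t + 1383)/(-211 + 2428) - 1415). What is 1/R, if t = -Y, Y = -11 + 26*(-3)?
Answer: -I*√6951587511/3135583 ≈ -0.02659*I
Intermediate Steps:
Y = -89 (Y = -11 - 78 = -89)
t = 89 (t = -1*(-89) = 89)
R = I*√6951587511/2217 (R = √((89 + 1383)/(-211 + 2428) - 1415) = √(1472/2217 - 1415) = √(-3135583/2217) = I*√6951587511/2217 ≈ 37.608*I)
1/R = 1/(I*√6951587511/2217) = -I*√6951587511/3135583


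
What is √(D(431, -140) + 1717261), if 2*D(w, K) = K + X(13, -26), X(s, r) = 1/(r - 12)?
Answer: √2479623785/38 ≈ 1310.4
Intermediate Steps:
X(s, r) = 1/(-12 + r)
D(w, K) = -1/76 + K/2 (D(w, K) = (K + 1/(-12 - 26))/2 = (K + 1/(-38))/2 = (K - 1/38)/2 = (-1/38 + K)/2 = -1/76 + K/2)
√(D(431, -140) + 1717261) = √((-1/76 + (½)*(-140)) + 1717261) = √((-1/76 - 70) + 1717261) = √(-5321/76 + 1717261) = √(130506515/76) = √2479623785/38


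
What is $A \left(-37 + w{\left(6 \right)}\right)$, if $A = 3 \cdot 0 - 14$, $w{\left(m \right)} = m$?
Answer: $434$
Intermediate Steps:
$A = -14$ ($A = 0 - 14 = -14$)
$A \left(-37 + w{\left(6 \right)}\right) = - 14 \left(-37 + 6\right) = \left(-14\right) \left(-31\right) = 434$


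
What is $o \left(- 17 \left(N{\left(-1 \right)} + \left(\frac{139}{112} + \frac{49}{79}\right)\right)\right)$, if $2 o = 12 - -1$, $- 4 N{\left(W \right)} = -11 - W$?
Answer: $- \frac{8528169}{17696} \approx -481.93$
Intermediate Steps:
$N{\left(W \right)} = \frac{11}{4} + \frac{W}{4}$ ($N{\left(W \right)} = - \frac{-11 - W}{4} = \frac{11}{4} + \frac{W}{4}$)
$o = \frac{13}{2}$ ($o = \frac{12 - -1}{2} = \frac{12 + 1}{2} = \frac{1}{2} \cdot 13 = \frac{13}{2} \approx 6.5$)
$o \left(- 17 \left(N{\left(-1 \right)} + \left(\frac{139}{112} + \frac{49}{79}\right)\right)\right) = \frac{13 \left(- 17 \left(\left(\frac{11}{4} + \frac{1}{4} \left(-1\right)\right) + \left(\frac{139}{112} + \frac{49}{79}\right)\right)\right)}{2} = \frac{13 \left(- 17 \left(\left(\frac{11}{4} - \frac{1}{4}\right) + \left(139 \cdot \frac{1}{112} + 49 \cdot \frac{1}{79}\right)\right)\right)}{2} = \frac{13 \left(- 17 \left(\frac{5}{2} + \left(\frac{139}{112} + \frac{49}{79}\right)\right)\right)}{2} = \frac{13 \left(- 17 \left(\frac{5}{2} + \frac{16469}{8848}\right)\right)}{2} = \frac{13 \left(\left(-17\right) \frac{38589}{8848}\right)}{2} = \frac{13}{2} \left(- \frac{656013}{8848}\right) = - \frac{8528169}{17696}$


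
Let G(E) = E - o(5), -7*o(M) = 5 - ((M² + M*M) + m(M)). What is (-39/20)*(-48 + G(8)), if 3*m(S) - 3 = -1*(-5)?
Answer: 12779/140 ≈ 91.279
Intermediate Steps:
m(S) = 8/3 (m(S) = 1 + (-1*(-5))/3 = 1 + (⅓)*5 = 1 + 5/3 = 8/3)
o(M) = -⅓ + 2*M²/7 (o(M) = -(5 - ((M² + M*M) + 8/3))/7 = -(5 - ((M² + M²) + 8/3))/7 = -(5 - (2*M² + 8/3))/7 = -(5 - (8/3 + 2*M²))/7 = -(5 + (-8/3 - 2*M²))/7 = -(7/3 - 2*M²)/7 = -⅓ + 2*M²/7)
G(E) = -143/21 + E (G(E) = E - (-⅓ + (2/7)*5²) = E - (-⅓ + (2/7)*25) = E - (-⅓ + 50/7) = E - 1*143/21 = E - 143/21 = -143/21 + E)
(-39/20)*(-48 + G(8)) = (-39/20)*(-48 + (-143/21 + 8)) = (-39*1/20)*(-48 + 25/21) = -39/20*(-983/21) = 12779/140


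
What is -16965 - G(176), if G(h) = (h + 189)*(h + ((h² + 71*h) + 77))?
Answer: -15976590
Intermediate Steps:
G(h) = (189 + h)*(77 + h² + 72*h) (G(h) = (189 + h)*(h + (77 + h² + 71*h)) = (189 + h)*(77 + h² + 72*h))
-16965 - G(176) = -16965 - (14553 + 176³ + 261*176² + 13685*176) = -16965 - (14553 + 5451776 + 261*30976 + 2408560) = -16965 - (14553 + 5451776 + 8084736 + 2408560) = -16965 - 1*15959625 = -16965 - 15959625 = -15976590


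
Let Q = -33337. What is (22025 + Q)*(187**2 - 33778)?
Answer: -13472592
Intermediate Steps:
(22025 + Q)*(187**2 - 33778) = (22025 - 33337)*(187**2 - 33778) = -11312*(34969 - 33778) = -11312*1191 = -13472592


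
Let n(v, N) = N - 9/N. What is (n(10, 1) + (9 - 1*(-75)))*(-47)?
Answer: -3572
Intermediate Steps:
(n(10, 1) + (9 - 1*(-75)))*(-47) = ((1 - 9/1) + (9 - 1*(-75)))*(-47) = ((1 - 9*1) + (9 + 75))*(-47) = ((1 - 9) + 84)*(-47) = (-8 + 84)*(-47) = 76*(-47) = -3572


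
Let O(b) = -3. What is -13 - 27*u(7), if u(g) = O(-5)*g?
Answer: 554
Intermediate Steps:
u(g) = -3*g
-13 - 27*u(7) = -13 - (-81)*7 = -13 - 27*(-21) = -13 + 567 = 554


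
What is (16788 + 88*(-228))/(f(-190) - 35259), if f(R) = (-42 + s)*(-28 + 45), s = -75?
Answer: 273/3104 ≈ 0.087951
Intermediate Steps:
f(R) = -1989 (f(R) = (-42 - 75)*(-28 + 45) = -117*17 = -1989)
(16788 + 88*(-228))/(f(-190) - 35259) = (16788 + 88*(-228))/(-1989 - 35259) = (16788 - 20064)/(-37248) = -3276*(-1/37248) = 273/3104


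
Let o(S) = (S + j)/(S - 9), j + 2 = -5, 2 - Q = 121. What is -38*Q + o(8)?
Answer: 4521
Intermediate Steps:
Q = -119 (Q = 2 - 1*121 = 2 - 121 = -119)
j = -7 (j = -2 - 5 = -7)
o(S) = (-7 + S)/(-9 + S) (o(S) = (S - 7)/(S - 9) = (-7 + S)/(-9 + S))
-38*Q + o(8) = -38*(-119) + (-7 + 8)/(-9 + 8) = 4522 + 1/(-1) = 4522 - 1*1 = 4522 - 1 = 4521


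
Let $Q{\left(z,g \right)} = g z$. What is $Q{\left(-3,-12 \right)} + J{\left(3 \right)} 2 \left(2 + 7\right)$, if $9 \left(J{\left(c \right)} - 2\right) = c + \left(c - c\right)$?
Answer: $78$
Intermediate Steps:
$J{\left(c \right)} = 2 + \frac{c}{9}$ ($J{\left(c \right)} = 2 + \frac{c + \left(c - c\right)}{9} = 2 + \frac{c + 0}{9} = 2 + \frac{c}{9}$)
$Q{\left(-3,-12 \right)} + J{\left(3 \right)} 2 \left(2 + 7\right) = \left(-12\right) \left(-3\right) + \left(2 + \frac{1}{9} \cdot 3\right) 2 \left(2 + 7\right) = 36 + \left(2 + \frac{1}{3}\right) 2 \cdot 9 = 36 + \frac{7}{3} \cdot 18 = 36 + 42 = 78$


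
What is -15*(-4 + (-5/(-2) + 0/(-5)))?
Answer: 45/2 ≈ 22.500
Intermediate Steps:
-15*(-4 + (-5/(-2) + 0/(-5))) = -15*(-4 + (-5*(-1/2) + 0*(-1/5))) = -15*(-4 + (5/2 + 0)) = -15*(-4 + 5/2) = -15*(-3/2) = 45/2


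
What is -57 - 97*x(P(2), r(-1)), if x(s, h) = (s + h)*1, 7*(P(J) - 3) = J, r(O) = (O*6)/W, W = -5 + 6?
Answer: 1444/7 ≈ 206.29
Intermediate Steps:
W = 1
r(O) = 6*O (r(O) = (O*6)/1 = (6*O)*1 = 6*O)
P(J) = 3 + J/7
x(s, h) = h + s (x(s, h) = (h + s)*1 = h + s)
-57 - 97*x(P(2), r(-1)) = -57 - 97*(6*(-1) + (3 + (⅐)*2)) = -57 - 97*(-6 + (3 + 2/7)) = -57 - 97*(-6 + 23/7) = -57 - 97*(-19/7) = -57 + 1843/7 = 1444/7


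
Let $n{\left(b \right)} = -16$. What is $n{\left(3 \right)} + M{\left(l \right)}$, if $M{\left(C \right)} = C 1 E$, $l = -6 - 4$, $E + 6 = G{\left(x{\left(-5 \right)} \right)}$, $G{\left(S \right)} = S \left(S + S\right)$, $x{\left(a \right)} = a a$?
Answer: $-12456$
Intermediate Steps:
$x{\left(a \right)} = a^{2}$
$G{\left(S \right)} = 2 S^{2}$ ($G{\left(S \right)} = S 2 S = 2 S^{2}$)
$E = 1244$ ($E = -6 + 2 \left(\left(-5\right)^{2}\right)^{2} = -6 + 2 \cdot 25^{2} = -6 + 2 \cdot 625 = -6 + 1250 = 1244$)
$l = -10$
$M{\left(C \right)} = 1244 C$ ($M{\left(C \right)} = C 1 \cdot 1244 = C 1244 = 1244 C$)
$n{\left(3 \right)} + M{\left(l \right)} = -16 + 1244 \left(-10\right) = -16 - 12440 = -12456$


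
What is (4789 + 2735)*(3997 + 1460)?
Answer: 41058468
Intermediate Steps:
(4789 + 2735)*(3997 + 1460) = 7524*5457 = 41058468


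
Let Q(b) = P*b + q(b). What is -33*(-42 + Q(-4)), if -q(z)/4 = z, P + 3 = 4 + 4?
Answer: 1518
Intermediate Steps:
P = 5 (P = -3 + (4 + 4) = -3 + 8 = 5)
q(z) = -4*z
Q(b) = b (Q(b) = 5*b - 4*b = b)
-33*(-42 + Q(-4)) = -33*(-42 - 4) = -33*(-46) = 1518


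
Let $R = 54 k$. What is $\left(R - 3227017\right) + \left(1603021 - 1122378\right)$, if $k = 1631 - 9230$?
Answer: $-3156720$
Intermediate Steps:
$k = -7599$
$R = -410346$ ($R = 54 \left(-7599\right) = -410346$)
$\left(R - 3227017\right) + \left(1603021 - 1122378\right) = \left(-410346 - 3227017\right) + \left(1603021 - 1122378\right) = -3637363 + 480643 = -3156720$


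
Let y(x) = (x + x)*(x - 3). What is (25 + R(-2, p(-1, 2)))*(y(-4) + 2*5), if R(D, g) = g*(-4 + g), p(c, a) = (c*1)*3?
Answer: 3036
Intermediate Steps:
y(x) = 2*x*(-3 + x) (y(x) = (2*x)*(-3 + x) = 2*x*(-3 + x))
p(c, a) = 3*c (p(c, a) = c*3 = 3*c)
(25 + R(-2, p(-1, 2)))*(y(-4) + 2*5) = (25 + (3*(-1))*(-4 + 3*(-1)))*(2*(-4)*(-3 - 4) + 2*5) = (25 - 3*(-4 - 3))*(2*(-4)*(-7) + 10) = (25 - 3*(-7))*(56 + 10) = (25 + 21)*66 = 46*66 = 3036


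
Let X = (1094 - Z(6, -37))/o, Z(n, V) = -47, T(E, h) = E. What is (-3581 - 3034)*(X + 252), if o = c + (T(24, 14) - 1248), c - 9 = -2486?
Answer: -6161945265/3701 ≈ -1.6649e+6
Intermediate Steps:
c = -2477 (c = 9 - 2486 = -2477)
o = -3701 (o = -2477 + (24 - 1248) = -2477 - 1224 = -3701)
X = -1141/3701 (X = (1094 - 1*(-47))/(-3701) = (1094 + 47)*(-1/3701) = 1141*(-1/3701) = -1141/3701 ≈ -0.30830)
(-3581 - 3034)*(X + 252) = (-3581 - 3034)*(-1141/3701 + 252) = -6615*931511/3701 = -6161945265/3701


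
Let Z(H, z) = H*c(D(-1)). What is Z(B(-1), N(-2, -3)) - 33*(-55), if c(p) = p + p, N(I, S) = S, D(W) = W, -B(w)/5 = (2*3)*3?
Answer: 1995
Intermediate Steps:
B(w) = -90 (B(w) = -5*2*3*3 = -30*3 = -5*18 = -90)
c(p) = 2*p
Z(H, z) = -2*H (Z(H, z) = H*(2*(-1)) = H*(-2) = -2*H)
Z(B(-1), N(-2, -3)) - 33*(-55) = -2*(-90) - 33*(-55) = 180 + 1815 = 1995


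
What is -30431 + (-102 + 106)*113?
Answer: -29979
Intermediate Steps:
-30431 + (-102 + 106)*113 = -30431 + 4*113 = -30431 + 452 = -29979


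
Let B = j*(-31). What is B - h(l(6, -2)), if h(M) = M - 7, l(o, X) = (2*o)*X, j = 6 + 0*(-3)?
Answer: -155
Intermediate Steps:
j = 6 (j = 6 + 0 = 6)
l(o, X) = 2*X*o
h(M) = -7 + M
B = -186 (B = 6*(-31) = -186)
B - h(l(6, -2)) = -186 - (-7 + 2*(-2)*6) = -186 - (-7 - 24) = -186 - 1*(-31) = -186 + 31 = -155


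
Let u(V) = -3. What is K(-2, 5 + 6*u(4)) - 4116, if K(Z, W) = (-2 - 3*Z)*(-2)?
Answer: -4124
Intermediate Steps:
K(Z, W) = 4 + 6*Z
K(-2, 5 + 6*u(4)) - 4116 = (4 + 6*(-2)) - 4116 = (4 - 12) - 4116 = -8 - 4116 = -4124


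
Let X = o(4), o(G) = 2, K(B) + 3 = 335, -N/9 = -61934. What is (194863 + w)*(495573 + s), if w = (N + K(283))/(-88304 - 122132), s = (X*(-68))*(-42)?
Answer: 10277754251400525/105218 ≈ 9.7681e+10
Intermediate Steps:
N = 557406 (N = -9*(-61934) = 557406)
K(B) = 332 (K(B) = -3 + 335 = 332)
X = 2
s = 5712 (s = (2*(-68))*(-42) = -136*(-42) = 5712)
w = -278869/105218 (w = (557406 + 332)/(-88304 - 122132) = 557738/(-210436) = 557738*(-1/210436) = -278869/105218 ≈ -2.6504)
(194863 + w)*(495573 + s) = (194863 - 278869/105218)*(495573 + 5712) = (20502816265/105218)*501285 = 10277754251400525/105218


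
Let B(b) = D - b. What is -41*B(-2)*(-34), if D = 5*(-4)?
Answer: -25092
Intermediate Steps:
D = -20
B(b) = -20 - b
-41*B(-2)*(-34) = -41*(-20 - 1*(-2))*(-34) = -41*(-20 + 2)*(-34) = -41*(-18)*(-34) = 738*(-34) = -25092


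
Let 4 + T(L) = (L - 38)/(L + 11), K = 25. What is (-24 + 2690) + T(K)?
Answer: 95819/36 ≈ 2661.6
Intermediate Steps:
T(L) = -4 + (-38 + L)/(11 + L) (T(L) = -4 + (L - 38)/(L + 11) = -4 + (-38 + L)/(11 + L))
(-24 + 2690) + T(K) = (-24 + 2690) + (-82 - 3*25)/(11 + 25) = 2666 + (-82 - 75)/36 = 2666 + (1/36)*(-157) = 2666 - 157/36 = 95819/36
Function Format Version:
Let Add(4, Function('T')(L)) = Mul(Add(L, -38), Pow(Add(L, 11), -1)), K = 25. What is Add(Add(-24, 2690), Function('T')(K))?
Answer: Rational(95819, 36) ≈ 2661.6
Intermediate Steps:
Function('T')(L) = Add(-4, Mul(Pow(Add(11, L), -1), Add(-38, L))) (Function('T')(L) = Add(-4, Mul(Add(L, -38), Pow(Add(L, 11), -1))) = Add(-4, Mul(Add(-38, L), Pow(Add(11, L), -1))) = Add(-4, Mul(Pow(Add(11, L), -1), Add(-38, L))))
Add(Add(-24, 2690), Function('T')(K)) = Add(Add(-24, 2690), Mul(Pow(Add(11, 25), -1), Add(-82, Mul(-3, 25)))) = Add(2666, Mul(Pow(36, -1), Add(-82, -75))) = Add(2666, Mul(Rational(1, 36), -157)) = Add(2666, Rational(-157, 36)) = Rational(95819, 36)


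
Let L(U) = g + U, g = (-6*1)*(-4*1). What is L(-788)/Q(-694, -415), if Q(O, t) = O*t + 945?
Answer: -764/288955 ≈ -0.0026440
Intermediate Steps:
Q(O, t) = 945 + O*t
g = 24 (g = -6*(-4) = 24)
L(U) = 24 + U
L(-788)/Q(-694, -415) = (24 - 788)/(945 - 694*(-415)) = -764/(945 + 288010) = -764/288955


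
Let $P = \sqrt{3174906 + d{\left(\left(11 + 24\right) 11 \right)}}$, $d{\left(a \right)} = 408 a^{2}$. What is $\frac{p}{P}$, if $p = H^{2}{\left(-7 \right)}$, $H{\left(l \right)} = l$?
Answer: $\frac{7 \sqrt{1298994}}{1298994} \approx 0.0061418$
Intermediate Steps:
$P = 7 \sqrt{1298994}$ ($P = \sqrt{3174906 + 408 \left(\left(11 + 24\right) 11\right)^{2}} = \sqrt{3174906 + 408 \left(35 \cdot 11\right)^{2}} = \sqrt{3174906 + 408 \cdot 385^{2}} = \sqrt{3174906 + 408 \cdot 148225} = \sqrt{3174906 + 60475800} = \sqrt{63650706} = 7 \sqrt{1298994} \approx 7978.1$)
$p = 49$ ($p = \left(-7\right)^{2} = 49$)
$\frac{p}{P} = \frac{49}{7 \sqrt{1298994}} = 49 \frac{\sqrt{1298994}}{9092958} = \frac{7 \sqrt{1298994}}{1298994}$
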